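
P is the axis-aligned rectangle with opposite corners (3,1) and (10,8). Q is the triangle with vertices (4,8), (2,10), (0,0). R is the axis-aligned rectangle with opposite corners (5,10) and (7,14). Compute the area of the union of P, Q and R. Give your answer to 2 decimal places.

68.00

By inclusion–exclusion:
Individual areas: |P| = 49, |Q| = 12, |R| = 8.
|P∩Q| = 1.
|P∩R| = 0 (no overlap).
|Q∩R| = 0.
|P∩Q∩R| = 0.
|P ∪ Q ∪ R| = 69 − 1 + 0 = 68.00.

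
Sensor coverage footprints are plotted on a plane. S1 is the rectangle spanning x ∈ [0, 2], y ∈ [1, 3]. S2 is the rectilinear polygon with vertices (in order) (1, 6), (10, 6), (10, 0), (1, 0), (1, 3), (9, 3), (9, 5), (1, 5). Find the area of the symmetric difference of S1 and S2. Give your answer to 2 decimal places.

|S1| = 4, |S2| = 38, |S1∩S2| = 2.
|S1 △ S2| = |S1| + |S2| − 2·|S1∩S2| = 4 + 38 − 4 = 38.00.

38.00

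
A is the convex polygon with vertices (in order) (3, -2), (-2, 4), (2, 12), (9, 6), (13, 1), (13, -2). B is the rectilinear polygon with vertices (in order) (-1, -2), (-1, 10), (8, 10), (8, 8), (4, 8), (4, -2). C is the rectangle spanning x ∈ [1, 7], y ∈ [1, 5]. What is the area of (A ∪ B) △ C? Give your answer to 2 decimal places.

|A ∪ B| = 142.6.
|(A ∪ B) ∩ C| = 24.
|(A ∪ B) △ C| = 142.6 + 24 − 48 = 118.60.

118.60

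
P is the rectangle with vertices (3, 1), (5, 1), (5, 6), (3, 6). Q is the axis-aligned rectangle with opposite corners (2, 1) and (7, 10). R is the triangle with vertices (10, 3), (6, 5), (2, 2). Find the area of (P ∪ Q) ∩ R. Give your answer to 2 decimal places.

7.19

The region (P ∪ Q) ∩ R is the polygon with vertices (7,2.625), (2,2), (6,5), (7,4.5).
By the shoelace formula its area is 7.19.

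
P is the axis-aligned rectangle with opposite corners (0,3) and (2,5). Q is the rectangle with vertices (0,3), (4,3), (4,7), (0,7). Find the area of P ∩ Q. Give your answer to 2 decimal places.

|P∩Q|: x∈[0,2], y∈[3,5] → 2·2 = 4.

4.00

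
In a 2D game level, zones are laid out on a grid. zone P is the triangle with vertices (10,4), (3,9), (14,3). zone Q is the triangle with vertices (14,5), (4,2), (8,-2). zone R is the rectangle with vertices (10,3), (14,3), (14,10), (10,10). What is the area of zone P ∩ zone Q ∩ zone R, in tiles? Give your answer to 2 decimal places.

The intersection is the polygon with vertices (12.588,3.353), (10.364,3.909), (11.634,4.29), (12.832,3.637).
By the shoelace formula its area is 1.03.

1.03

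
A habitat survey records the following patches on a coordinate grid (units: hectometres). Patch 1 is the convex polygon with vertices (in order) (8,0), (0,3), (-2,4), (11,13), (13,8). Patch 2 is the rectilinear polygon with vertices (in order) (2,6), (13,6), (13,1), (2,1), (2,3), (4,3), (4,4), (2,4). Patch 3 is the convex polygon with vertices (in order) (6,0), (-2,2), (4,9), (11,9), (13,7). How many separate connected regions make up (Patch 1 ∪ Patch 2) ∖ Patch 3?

(Patch 1 ∪ Patch 2) ∖ Patch 3 splits into 3 disjoint pieces (area 3.0162, area 16.3632, area 18.767).

3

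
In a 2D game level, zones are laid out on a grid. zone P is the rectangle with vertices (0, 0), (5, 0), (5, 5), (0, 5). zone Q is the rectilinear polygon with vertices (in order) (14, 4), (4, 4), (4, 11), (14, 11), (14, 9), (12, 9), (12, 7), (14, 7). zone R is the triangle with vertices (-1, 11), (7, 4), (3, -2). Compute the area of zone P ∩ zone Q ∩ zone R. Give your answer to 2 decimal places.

1.00

The intersection is the polygon with vertices (5,4), (4,4), (4,5), (5,5).
By the shoelace formula its area is 1.00.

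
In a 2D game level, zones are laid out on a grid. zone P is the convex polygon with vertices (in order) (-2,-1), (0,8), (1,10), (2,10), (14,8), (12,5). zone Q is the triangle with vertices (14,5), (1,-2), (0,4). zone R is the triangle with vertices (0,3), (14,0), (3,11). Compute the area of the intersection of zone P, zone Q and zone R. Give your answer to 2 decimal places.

The intersection is the polygon with vertices (0.115,3.308), (0.385,4.027), (9.333,4.667), (9.9,4.1), (4.889,1.952), (0.173,2.963).
By the shoelace formula its area is 15.44.

15.44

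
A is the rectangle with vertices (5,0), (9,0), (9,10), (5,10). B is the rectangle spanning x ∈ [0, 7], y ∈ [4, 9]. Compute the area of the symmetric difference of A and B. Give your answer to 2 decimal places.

55.00

|A∩B|: x∈[5,7], y∈[4,9] → 2·5 = 10.
|A △ B| = |A| + |B| − 2·|A∩B| = 40 + 35 − 20 = 55.00.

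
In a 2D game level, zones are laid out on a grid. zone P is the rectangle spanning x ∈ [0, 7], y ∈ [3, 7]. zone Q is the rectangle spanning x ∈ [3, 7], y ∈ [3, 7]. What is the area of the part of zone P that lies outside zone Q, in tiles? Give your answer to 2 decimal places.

|zone P∩zone Q|: x∈[3,7], y∈[3,7] → 4·4 = 16.
|zone P| = 28.
|zone P ∖ zone Q| = |zone P| − |zone P∩zone Q| = 28 − 16 = 12.00.

12.00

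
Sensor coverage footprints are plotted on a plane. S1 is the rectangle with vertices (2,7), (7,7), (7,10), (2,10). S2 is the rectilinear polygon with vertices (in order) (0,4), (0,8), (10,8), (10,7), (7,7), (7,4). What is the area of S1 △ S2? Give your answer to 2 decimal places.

36.00

|S1| = 15, |S2| = 31, |S1∩S2| = 5.
|S1 △ S2| = |S1| + |S2| − 2·|S1∩S2| = 15 + 31 − 10 = 36.00.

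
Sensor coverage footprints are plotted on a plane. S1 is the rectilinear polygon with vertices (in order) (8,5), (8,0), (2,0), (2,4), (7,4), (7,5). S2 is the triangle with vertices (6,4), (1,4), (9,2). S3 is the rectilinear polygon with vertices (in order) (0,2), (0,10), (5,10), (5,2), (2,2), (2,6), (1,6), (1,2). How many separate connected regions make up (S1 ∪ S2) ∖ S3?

(S1 ∪ S2) ∖ S3 splits into 2 disjoint pieces (area 19.2083, area 0.125).

2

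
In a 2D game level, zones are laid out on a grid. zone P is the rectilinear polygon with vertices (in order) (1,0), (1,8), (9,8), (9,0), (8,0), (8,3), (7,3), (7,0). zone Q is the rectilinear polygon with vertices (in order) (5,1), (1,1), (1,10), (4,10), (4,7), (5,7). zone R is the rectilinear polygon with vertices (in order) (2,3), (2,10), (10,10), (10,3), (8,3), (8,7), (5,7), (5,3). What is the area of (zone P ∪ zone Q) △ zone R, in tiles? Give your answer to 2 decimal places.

57.00

|zone P ∪ zone Q| = 67.
|(zone P ∪ zone Q) ∩ zone R| = 27.
|(zone P ∪ zone Q) △ zone R| = 67 + 44 − 54 = 57.00.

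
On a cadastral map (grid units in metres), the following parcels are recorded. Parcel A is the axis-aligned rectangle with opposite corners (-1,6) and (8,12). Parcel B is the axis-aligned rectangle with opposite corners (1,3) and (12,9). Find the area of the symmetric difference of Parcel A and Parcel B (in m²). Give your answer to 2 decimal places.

78.00

|Parcel A∩Parcel B|: x∈[1,8], y∈[6,9] → 7·3 = 21.
|Parcel A △ Parcel B| = |Parcel A| + |Parcel B| − 2·|Parcel A∩Parcel B| = 54 + 66 − 42 = 78.00.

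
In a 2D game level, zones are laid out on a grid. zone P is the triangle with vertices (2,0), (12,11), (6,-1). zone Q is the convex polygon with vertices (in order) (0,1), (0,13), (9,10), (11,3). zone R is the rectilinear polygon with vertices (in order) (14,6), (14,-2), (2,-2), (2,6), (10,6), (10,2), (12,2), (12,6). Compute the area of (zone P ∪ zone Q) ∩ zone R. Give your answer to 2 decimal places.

41.80

The region (zone P ∪ zone Q) ∩ zone R is the polygon with vertices (2,1.364), (2,6), (10,6), (10,2.818), (7.7,2.4), (6,-1), (2,0), (3.485,1.634).
By the shoelace formula its area is 41.80.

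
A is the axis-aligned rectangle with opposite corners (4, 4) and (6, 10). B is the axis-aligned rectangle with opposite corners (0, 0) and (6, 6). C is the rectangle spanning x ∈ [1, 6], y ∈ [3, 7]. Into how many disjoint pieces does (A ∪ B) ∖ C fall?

2

(A ∪ B) ∖ C splits into 2 disjoint pieces (area 21, area 6).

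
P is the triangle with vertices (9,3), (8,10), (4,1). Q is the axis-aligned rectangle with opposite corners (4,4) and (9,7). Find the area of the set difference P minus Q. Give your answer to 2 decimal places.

|P| = 18.5, |P∩Q| = 7.9286.
|P ∖ Q| = |P| − |P∩Q| = 18.5 − 7.9286 = 10.57.

10.57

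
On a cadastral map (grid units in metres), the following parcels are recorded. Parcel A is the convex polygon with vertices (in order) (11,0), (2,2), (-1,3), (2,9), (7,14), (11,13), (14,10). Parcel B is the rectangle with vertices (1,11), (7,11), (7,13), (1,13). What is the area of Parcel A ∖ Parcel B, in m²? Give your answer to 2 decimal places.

128.50

|Parcel A| = 132.5, |Parcel A∩Parcel B| = 4.
|Parcel A ∖ Parcel B| = |Parcel A| − |Parcel A∩Parcel B| = 132.5 − 4 = 128.50.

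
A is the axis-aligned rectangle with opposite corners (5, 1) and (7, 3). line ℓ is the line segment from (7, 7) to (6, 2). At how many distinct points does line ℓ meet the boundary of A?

The segment meets the boundary at (6.2,3).

1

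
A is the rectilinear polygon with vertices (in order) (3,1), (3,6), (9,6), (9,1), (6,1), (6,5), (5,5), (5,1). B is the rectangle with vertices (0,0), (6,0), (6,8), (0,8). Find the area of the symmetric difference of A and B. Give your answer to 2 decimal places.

52.00

|A| = 26, |B| = 48, |A∩B| = 11.
|A △ B| = |A| + |B| − 2·|A∩B| = 26 + 48 − 22 = 52.00.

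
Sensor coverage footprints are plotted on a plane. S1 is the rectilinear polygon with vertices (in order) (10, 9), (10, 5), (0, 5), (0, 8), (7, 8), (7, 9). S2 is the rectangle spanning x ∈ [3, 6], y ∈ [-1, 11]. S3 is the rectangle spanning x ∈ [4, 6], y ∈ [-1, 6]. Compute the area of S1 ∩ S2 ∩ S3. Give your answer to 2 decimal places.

The intersection is the polygon with vertices (6,5), (4,5), (4,6), (6,6).
By the shoelace formula its area is 2.00.

2.00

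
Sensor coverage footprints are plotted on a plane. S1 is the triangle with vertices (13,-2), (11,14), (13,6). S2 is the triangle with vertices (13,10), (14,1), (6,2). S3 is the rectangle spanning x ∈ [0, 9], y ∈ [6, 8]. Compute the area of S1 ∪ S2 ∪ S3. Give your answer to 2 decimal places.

By inclusion–exclusion:
Individual areas: |S1| = 8, |S2| = 35.5, |S3| = 18.
|S1∩S2| = 5.6994.
|S1∩S3| = 0.
|S2∩S3| = 0.
|S1∩S2∩S3| = 0.
|S1 ∪ S2 ∪ S3| = 61.5 − 5.6994 + 0 = 55.80.

55.80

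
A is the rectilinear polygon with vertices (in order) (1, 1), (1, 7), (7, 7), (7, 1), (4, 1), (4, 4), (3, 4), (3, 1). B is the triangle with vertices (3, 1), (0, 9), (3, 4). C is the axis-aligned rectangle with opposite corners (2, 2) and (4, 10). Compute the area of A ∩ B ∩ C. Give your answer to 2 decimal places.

2.31

The intersection is the polygon with vertices (3,4), (3,2), (2.625,2), (2,3.667), (2,5.667).
By the shoelace formula its area is 2.31.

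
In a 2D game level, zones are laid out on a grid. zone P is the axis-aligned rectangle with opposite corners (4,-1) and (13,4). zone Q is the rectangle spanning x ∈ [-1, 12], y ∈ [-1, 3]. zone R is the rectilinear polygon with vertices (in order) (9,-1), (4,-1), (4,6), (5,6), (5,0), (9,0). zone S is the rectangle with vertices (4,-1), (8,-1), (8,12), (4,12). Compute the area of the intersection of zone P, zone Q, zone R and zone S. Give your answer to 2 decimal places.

The intersection is the polygon with vertices (5,0), (8,0), (8,-1), (4,-1), (4,3), (5,3).
By the shoelace formula its area is 7.00.

7.00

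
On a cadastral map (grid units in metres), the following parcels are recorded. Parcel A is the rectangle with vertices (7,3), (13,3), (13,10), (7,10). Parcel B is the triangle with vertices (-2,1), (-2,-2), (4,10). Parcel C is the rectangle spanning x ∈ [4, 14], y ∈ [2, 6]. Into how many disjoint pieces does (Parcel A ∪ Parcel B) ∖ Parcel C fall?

2

(Parcel A ∪ Parcel B) ∖ Parcel C splits into 2 disjoint pieces (area 24, area 9).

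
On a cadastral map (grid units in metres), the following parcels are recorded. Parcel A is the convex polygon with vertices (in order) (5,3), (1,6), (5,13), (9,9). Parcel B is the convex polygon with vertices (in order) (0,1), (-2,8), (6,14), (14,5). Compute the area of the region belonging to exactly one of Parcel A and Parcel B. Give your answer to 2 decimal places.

73.00

|Parcel A| = 40, |Parcel B| = 113, |Parcel A∩Parcel B| = 40.
|Parcel A △ Parcel B| = |Parcel A| + |Parcel B| − 2·|Parcel A∩Parcel B| = 40 + 113 − 80 = 73.00.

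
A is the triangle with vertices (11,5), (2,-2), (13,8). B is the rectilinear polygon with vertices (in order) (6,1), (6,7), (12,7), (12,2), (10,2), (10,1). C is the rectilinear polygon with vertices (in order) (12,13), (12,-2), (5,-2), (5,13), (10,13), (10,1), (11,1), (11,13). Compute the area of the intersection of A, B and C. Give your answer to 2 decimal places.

4.03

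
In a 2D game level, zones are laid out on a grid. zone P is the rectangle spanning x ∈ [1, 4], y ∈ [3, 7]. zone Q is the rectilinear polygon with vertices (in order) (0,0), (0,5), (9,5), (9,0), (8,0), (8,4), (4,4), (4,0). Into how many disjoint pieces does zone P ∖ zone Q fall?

1

zone P ∖ zone Q is a single connected region.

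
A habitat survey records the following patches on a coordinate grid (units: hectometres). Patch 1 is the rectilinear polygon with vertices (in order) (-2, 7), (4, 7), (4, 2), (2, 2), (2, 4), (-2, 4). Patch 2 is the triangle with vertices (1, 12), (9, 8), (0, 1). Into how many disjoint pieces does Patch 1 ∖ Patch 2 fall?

2

Patch 1 ∖ Patch 2 splits into 2 disjoint pieces (area 7.2273, area 2.6667).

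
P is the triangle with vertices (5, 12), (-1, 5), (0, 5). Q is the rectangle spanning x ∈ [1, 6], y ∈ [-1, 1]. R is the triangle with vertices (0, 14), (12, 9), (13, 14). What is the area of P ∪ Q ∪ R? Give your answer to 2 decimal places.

46.00

By inclusion–exclusion:
Individual areas: |P| = 3.5, |Q| = 10, |R| = 32.5.
|P∩Q| = 0.
|P∩R| = 0.0003.
|Q∩R| = 0.
|P∩Q∩R| = 0.
|P ∪ Q ∪ R| = 46 − 0.0003 + 0 = 46.00.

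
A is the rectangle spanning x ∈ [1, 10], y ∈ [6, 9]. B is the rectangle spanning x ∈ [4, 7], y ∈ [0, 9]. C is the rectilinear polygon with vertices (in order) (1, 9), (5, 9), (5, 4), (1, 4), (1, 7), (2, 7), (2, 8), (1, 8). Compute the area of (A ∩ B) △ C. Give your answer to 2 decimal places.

|A ∩ B| = 9.
|(A ∩ B) ∩ C| = 3.
|(A ∩ B) △ C| = 9 + 19 − 6 = 22.00.

22.00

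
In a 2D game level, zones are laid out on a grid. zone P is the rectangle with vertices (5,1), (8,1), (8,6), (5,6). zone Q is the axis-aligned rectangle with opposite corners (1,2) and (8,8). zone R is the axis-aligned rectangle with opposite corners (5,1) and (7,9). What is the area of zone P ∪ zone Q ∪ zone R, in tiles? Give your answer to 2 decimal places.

By inclusion–exclusion:
Individual areas: |zone P| = 15, |zone Q| = 42, |zone R| = 16.
|zone P∩zone Q|: x∈[5,8], y∈[2,6] → 3·4 = 12.
|zone P∩zone R|: x∈[5,7], y∈[1,6] → 2·5 = 10.
|zone Q∩zone R|: x∈[5,7], y∈[2,8] → 2·6 = 12.
|zone P∩zone Q∩zone R| = 8.
|zone P ∪ zone Q ∪ zone R| = 73 − 34 + 8 = 47.00.

47.00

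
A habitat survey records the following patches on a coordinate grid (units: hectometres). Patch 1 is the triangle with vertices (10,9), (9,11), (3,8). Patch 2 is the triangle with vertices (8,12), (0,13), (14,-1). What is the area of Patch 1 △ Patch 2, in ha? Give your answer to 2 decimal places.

44.57

|Patch 1| = 7.5, |Patch 2| = 49, |Patch 1∩Patch 2| = 5.963.
|Patch 1 △ Patch 2| = |Patch 1| + |Patch 2| − 2·|Patch 1∩Patch 2| = 7.5 + 49 − 11.926 = 44.57.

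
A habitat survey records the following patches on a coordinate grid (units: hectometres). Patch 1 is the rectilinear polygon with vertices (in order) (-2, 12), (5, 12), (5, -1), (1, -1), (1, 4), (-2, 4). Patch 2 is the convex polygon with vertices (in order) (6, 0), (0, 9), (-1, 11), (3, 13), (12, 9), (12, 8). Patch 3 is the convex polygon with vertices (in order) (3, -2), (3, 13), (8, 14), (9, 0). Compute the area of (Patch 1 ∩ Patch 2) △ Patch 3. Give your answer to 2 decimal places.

|Patch 1 ∩ Patch 2| = 34.75.
|(Patch 1 ∩ Patch 2) ∩ Patch 3| = 18.
|(Patch 1 ∩ Patch 2) △ Patch 3| = 34.75 + 80.5 − 36 = 79.25.

79.25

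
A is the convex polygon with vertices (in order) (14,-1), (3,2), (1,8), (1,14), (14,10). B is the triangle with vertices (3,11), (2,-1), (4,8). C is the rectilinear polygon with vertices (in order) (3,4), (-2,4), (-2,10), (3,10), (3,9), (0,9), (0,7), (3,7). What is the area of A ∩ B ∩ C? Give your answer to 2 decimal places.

1.50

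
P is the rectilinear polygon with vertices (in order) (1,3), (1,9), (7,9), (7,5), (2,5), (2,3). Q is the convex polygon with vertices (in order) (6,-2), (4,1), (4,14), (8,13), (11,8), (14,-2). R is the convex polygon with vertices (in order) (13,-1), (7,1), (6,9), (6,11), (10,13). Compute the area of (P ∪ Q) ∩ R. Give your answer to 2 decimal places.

56.56

The region (P ∪ Q) ∩ R is the polygon with vertices (11,8), (11.25,7.167), (13,-1), (7,1), (6,9), (6,11), (8.461,12.231).
By the shoelace formula its area is 56.56.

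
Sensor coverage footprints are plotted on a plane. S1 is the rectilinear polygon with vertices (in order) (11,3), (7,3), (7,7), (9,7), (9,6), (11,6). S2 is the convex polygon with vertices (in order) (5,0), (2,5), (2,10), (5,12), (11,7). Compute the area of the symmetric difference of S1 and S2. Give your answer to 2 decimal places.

|S1| = 14, |S2| = 61.5, |S1∩S2| = 7.5714.
|S1 △ S2| = |S1| + |S2| − 2·|S1∩S2| = 14 + 61.5 − 15.1429 = 60.36.

60.36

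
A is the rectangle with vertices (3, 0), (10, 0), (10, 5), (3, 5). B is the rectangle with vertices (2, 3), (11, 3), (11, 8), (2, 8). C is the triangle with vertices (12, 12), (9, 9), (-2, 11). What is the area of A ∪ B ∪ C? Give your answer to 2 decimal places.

85.50

By inclusion–exclusion:
Individual areas: |A| = 35, |B| = 45, |C| = 19.5.
|A∩B|: x∈[3,10], y∈[3,5] → 7·2 = 14.
|A∩C| = 0.
|B∩C| = 0.
|A∩B∩C| = 0.
|A ∪ B ∪ C| = 99.5 − 14 + 0 = 85.50.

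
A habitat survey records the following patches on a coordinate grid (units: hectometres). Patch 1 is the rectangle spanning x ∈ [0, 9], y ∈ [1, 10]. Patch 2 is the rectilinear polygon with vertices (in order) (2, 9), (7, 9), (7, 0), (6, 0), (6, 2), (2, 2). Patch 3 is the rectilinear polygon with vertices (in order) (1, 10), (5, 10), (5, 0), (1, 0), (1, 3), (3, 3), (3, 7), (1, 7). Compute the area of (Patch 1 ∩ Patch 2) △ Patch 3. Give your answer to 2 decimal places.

34.00

|Patch 1 ∩ Patch 2| = 36.
|(Patch 1 ∩ Patch 2) ∩ Patch 3| = 17.
|(Patch 1 ∩ Patch 2) △ Patch 3| = 36 + 32 − 34 = 34.00.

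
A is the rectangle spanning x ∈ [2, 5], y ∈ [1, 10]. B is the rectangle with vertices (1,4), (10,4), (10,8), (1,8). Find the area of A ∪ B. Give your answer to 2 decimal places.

51.00

By inclusion–exclusion:
Individual areas: |A| = 27, |B| = 36.
|A∩B|: x∈[2,5], y∈[4,8] → 3·4 = 12.
|A ∪ B| = 63 − 12 = 51.00.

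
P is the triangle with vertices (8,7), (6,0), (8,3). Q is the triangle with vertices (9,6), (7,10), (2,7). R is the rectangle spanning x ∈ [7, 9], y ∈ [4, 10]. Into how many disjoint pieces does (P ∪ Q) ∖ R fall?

2

(P ∪ Q) ∖ R splits into 2 disjoint pieces (area 2.7143, area 9.2857).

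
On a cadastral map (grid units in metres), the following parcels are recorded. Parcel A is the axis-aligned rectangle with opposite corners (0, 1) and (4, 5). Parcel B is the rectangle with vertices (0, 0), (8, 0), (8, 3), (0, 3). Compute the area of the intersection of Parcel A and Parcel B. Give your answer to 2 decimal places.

|Parcel A∩Parcel B|: x∈[0,4], y∈[1,3] → 4·2 = 8.

8.00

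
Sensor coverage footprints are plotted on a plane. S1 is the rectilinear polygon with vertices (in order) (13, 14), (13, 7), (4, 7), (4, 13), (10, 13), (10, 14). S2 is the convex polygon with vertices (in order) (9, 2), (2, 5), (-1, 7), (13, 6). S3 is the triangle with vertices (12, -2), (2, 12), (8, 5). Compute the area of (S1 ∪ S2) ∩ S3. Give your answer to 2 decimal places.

|S1 ∪ S2| = 89.5.
|(S1 ∪ S2) ∩ S3| = 4.84.

4.84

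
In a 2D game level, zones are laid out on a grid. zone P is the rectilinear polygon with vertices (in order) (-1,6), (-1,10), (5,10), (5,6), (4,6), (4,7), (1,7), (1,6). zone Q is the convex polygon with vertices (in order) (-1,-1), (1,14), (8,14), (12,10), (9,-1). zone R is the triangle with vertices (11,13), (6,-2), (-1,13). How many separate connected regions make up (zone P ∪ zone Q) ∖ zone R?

3

(zone P ∪ zone Q) ∖ zone R splits into 3 disjoint pieces (area 40.3667, area 7.5667, area 27.1667).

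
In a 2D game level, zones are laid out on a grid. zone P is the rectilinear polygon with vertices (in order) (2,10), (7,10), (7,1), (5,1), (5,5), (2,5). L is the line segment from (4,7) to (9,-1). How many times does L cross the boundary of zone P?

1

The segment meets the boundary at (7,2.2).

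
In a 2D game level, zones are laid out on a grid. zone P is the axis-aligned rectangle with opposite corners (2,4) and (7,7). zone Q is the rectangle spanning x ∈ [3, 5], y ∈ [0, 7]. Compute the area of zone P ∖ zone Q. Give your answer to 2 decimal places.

9.00

|zone P∩zone Q|: x∈[3,5], y∈[4,7] → 2·3 = 6.
|zone P| = 15.
|zone P ∖ zone Q| = |zone P| − |zone P∩zone Q| = 15 − 6 = 9.00.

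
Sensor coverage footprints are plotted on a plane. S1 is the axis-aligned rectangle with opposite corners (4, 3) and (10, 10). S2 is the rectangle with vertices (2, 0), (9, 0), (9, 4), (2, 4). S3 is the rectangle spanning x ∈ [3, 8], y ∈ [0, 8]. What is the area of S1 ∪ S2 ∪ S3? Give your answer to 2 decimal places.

By inclusion–exclusion:
Individual areas: |S1| = 42, |S2| = 28, |S3| = 40.
|S1∩S2|: x∈[4,9], y∈[3,4] → 5·1 = 5.
|S1∩S3|: x∈[4,8], y∈[3,8] → 4·5 = 20.
|S2∩S3|: x∈[3,8], y∈[0,4] → 5·4 = 20.
|S1∩S2∩S3| = 4.
|S1 ∪ S2 ∪ S3| = 110 − 45 + 4 = 69.00.

69.00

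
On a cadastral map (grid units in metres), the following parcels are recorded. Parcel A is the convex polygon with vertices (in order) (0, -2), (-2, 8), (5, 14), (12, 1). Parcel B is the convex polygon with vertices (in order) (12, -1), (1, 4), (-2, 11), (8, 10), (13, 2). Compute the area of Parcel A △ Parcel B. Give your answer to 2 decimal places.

|Parcel A| = 129.5, |Parcel B| = 95.5, |Parcel A∩Parcel B| = 78.0247.
|Parcel A △ Parcel B| = |Parcel A| + |Parcel B| − 2·|Parcel A∩Parcel B| = 129.5 + 95.5 − 156.0494 = 68.95.

68.95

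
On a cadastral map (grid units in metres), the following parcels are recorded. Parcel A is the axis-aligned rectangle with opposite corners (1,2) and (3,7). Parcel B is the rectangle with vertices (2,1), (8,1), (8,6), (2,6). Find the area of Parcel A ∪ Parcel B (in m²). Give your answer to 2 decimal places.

36.00

By inclusion–exclusion:
Individual areas: |Parcel A| = 10, |Parcel B| = 30.
|Parcel A∩Parcel B|: x∈[2,3], y∈[2,6] → 1·4 = 4.
|Parcel A ∪ Parcel B| = 40 − 4 = 36.00.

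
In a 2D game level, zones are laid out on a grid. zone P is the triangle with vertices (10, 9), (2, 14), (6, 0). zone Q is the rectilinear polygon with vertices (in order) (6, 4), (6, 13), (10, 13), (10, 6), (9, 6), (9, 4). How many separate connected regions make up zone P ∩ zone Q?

1

zone P ∩ zone Q is a single connected region.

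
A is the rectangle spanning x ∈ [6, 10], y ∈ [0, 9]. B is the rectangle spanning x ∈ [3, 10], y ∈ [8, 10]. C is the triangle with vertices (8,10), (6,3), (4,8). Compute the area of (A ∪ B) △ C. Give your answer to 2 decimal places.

44.00

|A ∪ B| = 46.
|(A ∪ B) ∩ C| = 7.
|(A ∪ B) △ C| = 46 + 12 − 14 = 44.00.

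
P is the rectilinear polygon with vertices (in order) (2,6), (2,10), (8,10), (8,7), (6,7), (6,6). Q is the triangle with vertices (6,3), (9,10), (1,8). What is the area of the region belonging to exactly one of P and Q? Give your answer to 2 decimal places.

|P| = 22, |Q| = 25, |P∩Q| = 15.4048.
|P △ Q| = |P| + |Q| − 2·|P∩Q| = 22 + 25 − 30.8095 = 16.19.

16.19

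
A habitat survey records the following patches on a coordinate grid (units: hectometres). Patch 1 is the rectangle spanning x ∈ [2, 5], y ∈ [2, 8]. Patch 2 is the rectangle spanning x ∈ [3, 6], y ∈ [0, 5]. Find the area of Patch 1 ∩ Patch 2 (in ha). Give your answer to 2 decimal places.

6.00

|Patch 1∩Patch 2|: x∈[3,5], y∈[2,5] → 2·3 = 6.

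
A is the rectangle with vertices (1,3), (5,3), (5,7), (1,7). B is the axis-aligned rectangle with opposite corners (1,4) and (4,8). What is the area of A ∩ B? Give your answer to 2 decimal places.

|A∩B|: x∈[1,4], y∈[4,7] → 3·3 = 9.

9.00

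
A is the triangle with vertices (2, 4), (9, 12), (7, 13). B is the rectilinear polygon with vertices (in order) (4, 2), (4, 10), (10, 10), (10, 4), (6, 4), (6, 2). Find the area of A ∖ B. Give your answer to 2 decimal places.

|A| = 11.5, |A∩B| = 4.4357.
|A ∖ B| = |A| − |A∩B| = 11.5 − 4.4357 = 7.06.

7.06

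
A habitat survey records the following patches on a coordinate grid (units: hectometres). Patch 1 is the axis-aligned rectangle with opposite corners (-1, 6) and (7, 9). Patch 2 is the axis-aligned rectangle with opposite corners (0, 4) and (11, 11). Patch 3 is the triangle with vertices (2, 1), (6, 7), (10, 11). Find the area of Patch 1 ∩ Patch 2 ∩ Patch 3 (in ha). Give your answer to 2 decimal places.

1.21

The intersection is the polygon with vertices (7,7.25), (6,6), (5.333,6), (6,7), (7,8).
By the shoelace formula its area is 1.21.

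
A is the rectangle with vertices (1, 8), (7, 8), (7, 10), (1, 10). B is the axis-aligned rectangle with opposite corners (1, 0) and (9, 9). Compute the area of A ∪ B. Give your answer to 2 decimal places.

78.00

By inclusion–exclusion:
Individual areas: |A| = 12, |B| = 72.
|A∩B|: x∈[1,7], y∈[8,9] → 6·1 = 6.
|A ∪ B| = 84 − 6 = 78.00.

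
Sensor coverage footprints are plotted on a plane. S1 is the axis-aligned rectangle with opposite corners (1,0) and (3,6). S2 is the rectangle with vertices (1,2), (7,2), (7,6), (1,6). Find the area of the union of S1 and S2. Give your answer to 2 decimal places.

By inclusion–exclusion:
Individual areas: |S1| = 12, |S2| = 24.
|S1∩S2|: x∈[1,3], y∈[2,6] → 2·4 = 8.
|S1 ∪ S2| = 36 − 8 = 28.00.

28.00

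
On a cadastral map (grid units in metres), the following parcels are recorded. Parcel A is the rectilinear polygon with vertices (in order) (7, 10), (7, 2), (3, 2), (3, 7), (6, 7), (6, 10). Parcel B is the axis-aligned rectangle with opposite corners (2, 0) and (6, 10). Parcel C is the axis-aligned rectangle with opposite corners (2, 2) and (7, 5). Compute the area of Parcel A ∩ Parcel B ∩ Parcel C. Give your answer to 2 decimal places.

9.00

The intersection is the polygon with vertices (3,5), (6,5), (6,2), (3,2).
By the shoelace formula its area is 9.00.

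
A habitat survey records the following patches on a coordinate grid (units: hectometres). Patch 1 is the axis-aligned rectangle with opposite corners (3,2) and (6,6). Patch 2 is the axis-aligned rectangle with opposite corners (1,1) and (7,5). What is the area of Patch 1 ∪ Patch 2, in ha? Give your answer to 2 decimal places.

27.00

By inclusion–exclusion:
Individual areas: |Patch 1| = 12, |Patch 2| = 24.
|Patch 1∩Patch 2|: x∈[3,6], y∈[2,5] → 3·3 = 9.
|Patch 1 ∪ Patch 2| = 36 − 9 = 27.00.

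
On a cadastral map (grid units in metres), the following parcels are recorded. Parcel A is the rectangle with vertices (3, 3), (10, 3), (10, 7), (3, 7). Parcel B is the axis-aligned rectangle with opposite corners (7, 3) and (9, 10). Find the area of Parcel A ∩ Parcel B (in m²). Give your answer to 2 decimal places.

|Parcel A∩Parcel B|: x∈[7,9], y∈[3,7] → 2·4 = 8.

8.00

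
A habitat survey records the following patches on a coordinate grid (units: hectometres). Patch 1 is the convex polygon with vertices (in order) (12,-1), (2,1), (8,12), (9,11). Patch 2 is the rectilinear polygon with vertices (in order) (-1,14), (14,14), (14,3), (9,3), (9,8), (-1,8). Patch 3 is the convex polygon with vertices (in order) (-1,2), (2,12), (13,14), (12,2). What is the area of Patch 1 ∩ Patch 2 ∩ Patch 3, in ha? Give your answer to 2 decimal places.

15.86

The intersection is the polygon with vertices (9,11), (11,3), (9,3), (9,8), (5.818,8), (8,12).
By the shoelace formula its area is 15.86.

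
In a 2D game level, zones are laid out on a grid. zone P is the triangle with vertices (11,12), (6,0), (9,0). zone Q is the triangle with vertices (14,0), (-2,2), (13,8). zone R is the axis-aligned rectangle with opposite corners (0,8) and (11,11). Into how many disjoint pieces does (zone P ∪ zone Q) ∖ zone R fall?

(zone P ∪ zone Q) ∖ zone R splits into 2 disjoint pieces (area 0.125, area 66.9742).

2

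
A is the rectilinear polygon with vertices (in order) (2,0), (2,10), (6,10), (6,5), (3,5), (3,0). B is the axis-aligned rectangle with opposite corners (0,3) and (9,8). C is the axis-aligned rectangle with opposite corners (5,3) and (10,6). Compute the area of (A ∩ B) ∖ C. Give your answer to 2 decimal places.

|A ∩ B| = 14.
|(A ∩ B) ∩ C| = 1.
|(A ∩ B) ∖ C| = 14 − 1 = 13.00.

13.00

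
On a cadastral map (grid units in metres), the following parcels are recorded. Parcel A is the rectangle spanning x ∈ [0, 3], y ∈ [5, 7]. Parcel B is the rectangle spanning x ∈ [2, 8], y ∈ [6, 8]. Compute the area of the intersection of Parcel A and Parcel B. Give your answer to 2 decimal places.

1.00

|Parcel A∩Parcel B|: x∈[2,3], y∈[6,7] → 1·1 = 1.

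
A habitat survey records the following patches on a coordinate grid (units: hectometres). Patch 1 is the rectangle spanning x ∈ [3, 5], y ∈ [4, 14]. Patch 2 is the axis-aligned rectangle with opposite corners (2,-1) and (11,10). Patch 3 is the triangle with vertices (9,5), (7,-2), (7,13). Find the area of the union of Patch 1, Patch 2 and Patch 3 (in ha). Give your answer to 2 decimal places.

108.27

By inclusion–exclusion:
Individual areas: |Patch 1| = 20, |Patch 2| = 99, |Patch 3| = 15.
|Patch 1∩Patch 2|: x∈[3,5], y∈[4,10] → 2·6 = 12.
|Patch 1∩Patch 3| = 0.
|Patch 2∩Patch 3| = 13.7321.
|Patch 1∩Patch 2∩Patch 3| = 0.
|Patch 1 ∪ Patch 2 ∪ Patch 3| = 134 − 25.7321 + 0 = 108.27.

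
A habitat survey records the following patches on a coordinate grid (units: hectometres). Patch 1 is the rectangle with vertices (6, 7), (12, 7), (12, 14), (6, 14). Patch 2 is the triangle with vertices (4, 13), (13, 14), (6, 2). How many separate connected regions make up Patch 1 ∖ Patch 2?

2

Patch 1 ∖ Patch 2 splits into 2 disjoint pieces (area 8.1488, area 2.6667).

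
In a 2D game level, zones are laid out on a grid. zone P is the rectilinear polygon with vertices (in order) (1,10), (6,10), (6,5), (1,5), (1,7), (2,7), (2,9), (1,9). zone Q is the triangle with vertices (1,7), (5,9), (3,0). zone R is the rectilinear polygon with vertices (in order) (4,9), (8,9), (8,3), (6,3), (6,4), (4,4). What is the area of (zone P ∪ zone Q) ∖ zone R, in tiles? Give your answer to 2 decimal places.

|zone P ∪ zone Q| = 29.5992.
|(zone P ∪ zone Q) ∩ zone R| = 8.0278.
|(zone P ∪ zone Q) ∖ zone R| = 29.5992 − 8.0278 = 21.57.

21.57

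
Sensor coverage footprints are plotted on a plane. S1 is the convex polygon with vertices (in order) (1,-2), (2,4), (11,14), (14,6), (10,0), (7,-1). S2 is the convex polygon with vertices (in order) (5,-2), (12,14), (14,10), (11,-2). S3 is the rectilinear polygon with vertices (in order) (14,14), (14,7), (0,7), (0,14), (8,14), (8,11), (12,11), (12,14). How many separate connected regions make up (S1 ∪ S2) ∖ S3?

(S1 ∪ S2) ∖ S3 splits into 2 disjoint pieces (area 90.5243, area 6.4346).

2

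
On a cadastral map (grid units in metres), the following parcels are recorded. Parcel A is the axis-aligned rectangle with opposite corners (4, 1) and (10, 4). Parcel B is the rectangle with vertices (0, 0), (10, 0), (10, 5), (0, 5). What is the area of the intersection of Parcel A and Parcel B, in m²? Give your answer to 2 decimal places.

18.00

|Parcel A∩Parcel B|: x∈[4,10], y∈[1,4] → 6·3 = 18.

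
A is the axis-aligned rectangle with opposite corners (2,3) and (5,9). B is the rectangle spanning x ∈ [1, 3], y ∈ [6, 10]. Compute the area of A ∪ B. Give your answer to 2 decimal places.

23.00

By inclusion–exclusion:
Individual areas: |A| = 18, |B| = 8.
|A∩B|: x∈[2,3], y∈[6,9] → 1·3 = 3.
|A ∪ B| = 26 − 3 = 23.00.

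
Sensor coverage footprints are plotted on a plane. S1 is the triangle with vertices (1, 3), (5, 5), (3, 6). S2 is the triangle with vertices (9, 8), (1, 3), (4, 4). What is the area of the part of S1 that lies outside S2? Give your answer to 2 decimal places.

3.11

|S1| = 4, |S1∩S2| = 0.8889.
|S1 ∖ S2| = |S1| − |S1∩S2| = 4 − 0.8889 = 3.11.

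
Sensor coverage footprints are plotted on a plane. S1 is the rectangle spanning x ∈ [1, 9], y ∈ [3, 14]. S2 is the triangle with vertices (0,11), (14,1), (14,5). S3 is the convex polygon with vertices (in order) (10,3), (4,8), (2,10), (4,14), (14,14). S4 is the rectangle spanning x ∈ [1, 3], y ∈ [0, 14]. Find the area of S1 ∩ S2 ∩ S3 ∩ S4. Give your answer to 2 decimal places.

The intersection is the polygon with vertices (2,10), (2.059,10.118), (3,9.714), (3,9).
By the shoelace formula its area is 0.42.

0.42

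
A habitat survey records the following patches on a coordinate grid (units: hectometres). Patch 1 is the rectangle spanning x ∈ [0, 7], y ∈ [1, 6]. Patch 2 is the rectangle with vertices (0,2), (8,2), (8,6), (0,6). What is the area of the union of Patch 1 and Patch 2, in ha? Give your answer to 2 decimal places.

By inclusion–exclusion:
Individual areas: |Patch 1| = 35, |Patch 2| = 32.
|Patch 1∩Patch 2|: x∈[0,7], y∈[2,6] → 7·4 = 28.
|Patch 1 ∪ Patch 2| = 67 − 28 = 39.00.

39.00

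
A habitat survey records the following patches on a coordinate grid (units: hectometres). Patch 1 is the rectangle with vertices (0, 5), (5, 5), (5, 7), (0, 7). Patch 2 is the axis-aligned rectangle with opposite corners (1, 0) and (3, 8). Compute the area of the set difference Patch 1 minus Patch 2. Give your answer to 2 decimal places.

6.00

|Patch 1∩Patch 2|: x∈[1,3], y∈[5,7] → 2·2 = 4.
|Patch 1| = 10.
|Patch 1 ∖ Patch 2| = |Patch 1| − |Patch 1∩Patch 2| = 10 − 4 = 6.00.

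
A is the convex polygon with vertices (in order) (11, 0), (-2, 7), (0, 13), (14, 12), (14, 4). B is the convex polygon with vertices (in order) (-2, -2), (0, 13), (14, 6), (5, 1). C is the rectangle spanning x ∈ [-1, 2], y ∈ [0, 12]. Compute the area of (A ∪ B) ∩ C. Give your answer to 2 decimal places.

35.28

The region (A ∪ B) ∩ C is the polygon with vertices (-0.88,6.397), (-1,6.462), (-1,10), (-0.333,12), (2,12), (2,0), (-1,0), (-1,5.5).
By the shoelace formula its area is 35.28.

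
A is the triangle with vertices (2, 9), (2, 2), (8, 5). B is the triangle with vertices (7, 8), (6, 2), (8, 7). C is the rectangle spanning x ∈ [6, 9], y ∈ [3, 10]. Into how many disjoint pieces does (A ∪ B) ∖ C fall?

2

(A ∪ B) ∖ C splits into 2 disjoint pieces (area 18.6667, area 0.1167).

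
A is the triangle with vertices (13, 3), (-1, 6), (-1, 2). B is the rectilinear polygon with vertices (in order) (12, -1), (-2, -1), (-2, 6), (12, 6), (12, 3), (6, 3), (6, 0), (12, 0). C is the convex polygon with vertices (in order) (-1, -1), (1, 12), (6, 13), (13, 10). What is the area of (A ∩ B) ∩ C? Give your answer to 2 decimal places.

The region (A ∩ B) ∩ C is the polygon with vertices (-0.533,2.033), (0.043,5.777), (6,4.5), (3.2,2.3).
By the shoelace formula its area is 15.25.

15.25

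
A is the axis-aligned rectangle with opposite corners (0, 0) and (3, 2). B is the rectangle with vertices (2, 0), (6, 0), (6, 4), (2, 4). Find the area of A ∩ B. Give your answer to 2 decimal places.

|A∩B|: x∈[2,3], y∈[0,2] → 1·2 = 2.

2.00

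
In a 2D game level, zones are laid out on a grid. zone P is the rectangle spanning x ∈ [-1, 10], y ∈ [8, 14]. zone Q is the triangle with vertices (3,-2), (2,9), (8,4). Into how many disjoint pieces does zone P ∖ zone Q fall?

zone P ∖ zone Q is a single connected region.

1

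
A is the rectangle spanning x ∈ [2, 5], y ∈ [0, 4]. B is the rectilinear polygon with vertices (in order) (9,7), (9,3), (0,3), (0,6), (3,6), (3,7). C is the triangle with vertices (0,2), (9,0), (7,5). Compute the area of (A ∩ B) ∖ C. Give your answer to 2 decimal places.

1.50

|A ∩ B| = 3.
|(A ∩ B) ∩ C| = 1.5.
|(A ∩ B) ∖ C| = 3 − 1.5 = 1.50.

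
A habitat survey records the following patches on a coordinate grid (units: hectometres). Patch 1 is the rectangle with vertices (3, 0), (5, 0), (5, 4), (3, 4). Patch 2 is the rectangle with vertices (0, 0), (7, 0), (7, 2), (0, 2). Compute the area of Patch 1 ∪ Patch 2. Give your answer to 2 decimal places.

18.00

By inclusion–exclusion:
Individual areas: |Patch 1| = 8, |Patch 2| = 14.
|Patch 1∩Patch 2|: x∈[3,5], y∈[0,2] → 2·2 = 4.
|Patch 1 ∪ Patch 2| = 22 − 4 = 18.00.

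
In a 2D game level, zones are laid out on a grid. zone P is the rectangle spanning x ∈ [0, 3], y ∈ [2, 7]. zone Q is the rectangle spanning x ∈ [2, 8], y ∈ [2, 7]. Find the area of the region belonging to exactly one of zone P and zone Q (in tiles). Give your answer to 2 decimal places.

|zone P∩zone Q|: x∈[2,3], y∈[2,7] → 1·5 = 5.
|zone P △ zone Q| = |zone P| + |zone Q| − 2·|zone P∩zone Q| = 15 + 30 − 10 = 35.00.

35.00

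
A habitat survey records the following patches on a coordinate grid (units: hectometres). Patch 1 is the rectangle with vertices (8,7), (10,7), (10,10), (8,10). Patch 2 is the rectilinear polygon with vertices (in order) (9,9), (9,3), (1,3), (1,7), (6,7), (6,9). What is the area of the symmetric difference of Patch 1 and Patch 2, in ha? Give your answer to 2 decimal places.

|Patch 1| = 6, |Patch 2| = 38, |Patch 1∩Patch 2| = 2.
|Patch 1 △ Patch 2| = |Patch 1| + |Patch 2| − 2·|Patch 1∩Patch 2| = 6 + 38 − 4 = 40.00.

40.00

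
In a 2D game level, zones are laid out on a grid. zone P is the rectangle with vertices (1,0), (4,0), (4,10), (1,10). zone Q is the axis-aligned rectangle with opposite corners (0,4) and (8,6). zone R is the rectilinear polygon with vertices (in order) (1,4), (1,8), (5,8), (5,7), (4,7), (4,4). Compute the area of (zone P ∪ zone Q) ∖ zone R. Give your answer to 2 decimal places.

|zone P ∪ zone Q| = 40.
|(zone P ∪ zone Q) ∩ zone R| = 12.
|(zone P ∪ zone Q) ∖ zone R| = 40 − 12 = 28.00.

28.00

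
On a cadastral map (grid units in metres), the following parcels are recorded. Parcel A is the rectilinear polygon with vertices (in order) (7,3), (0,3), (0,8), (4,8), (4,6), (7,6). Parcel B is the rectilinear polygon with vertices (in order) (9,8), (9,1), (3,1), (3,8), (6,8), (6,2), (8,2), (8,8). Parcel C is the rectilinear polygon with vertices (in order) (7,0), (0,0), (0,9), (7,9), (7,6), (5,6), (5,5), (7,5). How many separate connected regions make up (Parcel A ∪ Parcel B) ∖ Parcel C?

(Parcel A ∪ Parcel B) ∖ Parcel C splits into 2 disjoint pieces (area 8, area 2).

2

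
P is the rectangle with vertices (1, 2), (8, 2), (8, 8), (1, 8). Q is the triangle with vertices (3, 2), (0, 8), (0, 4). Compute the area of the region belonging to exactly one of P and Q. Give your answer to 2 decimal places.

42.67

|P| = 42, |Q| = 6, |P∩Q| = 2.6667.
|P △ Q| = |P| + |Q| − 2·|P∩Q| = 42 + 6 − 5.3333 = 42.67.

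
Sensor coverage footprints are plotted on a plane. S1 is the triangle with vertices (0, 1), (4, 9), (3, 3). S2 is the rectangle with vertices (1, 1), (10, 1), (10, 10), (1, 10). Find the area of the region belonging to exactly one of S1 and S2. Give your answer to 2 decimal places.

|S1| = 8, |S2| = 81, |S1∩S2| = 7.3333.
|S1 △ S2| = |S1| + |S2| − 2·|S1∩S2| = 8 + 81 − 14.6667 = 74.33.

74.33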